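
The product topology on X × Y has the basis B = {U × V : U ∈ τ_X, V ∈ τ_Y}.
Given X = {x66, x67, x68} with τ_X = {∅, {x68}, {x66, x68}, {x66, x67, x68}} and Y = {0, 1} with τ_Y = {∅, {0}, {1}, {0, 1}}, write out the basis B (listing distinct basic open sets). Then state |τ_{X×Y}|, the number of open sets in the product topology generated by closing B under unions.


Basis B = {∅ × ∅, {x68} × {0}, {x68} × {1}, {x66, x68} × {0}, {x66, x68} × {1}, {x68} × {0, 1}, {x66, x67, x68} × {0}, {x66, x67, x68} × {1}, {x66, x68} × {0, 1}, {x66, x67, x68} × {0, 1}}; |τ_{X×Y}| = 16.

Enumerate products U × V with U ∈ τ_X, V ∈ τ_Y (deduplicated):
  ∅ × ∅ = {} (∅)
  {x68} × {0} = {(x68,0)}
  {x68} × {1} = {(x68,1)}
  {x66, x68} × {0} = {(x66,0), (x68,0)}
  {x66, x68} × {1} = {(x66,1), (x68,1)}
  {x68} × {0, 1} = {(x68,0), (x68,1)}
  {x66, x67, x68} × {0} = {(x66,0), (x67,0), (x68,0)}
  {x66, x67, x68} × {1} = {(x66,1), (x67,1), (x68,1)}
  {x66, x68} × {0, 1} = {(x66,0), (x66,1), (x68,0), (x68,1)}
  {x66, x67, x68} × {0, 1} = {(x66,0), (x66,1), (x67,0), (x67,1), (x68,0), (x68,1)}
These 10 distinct sets form the basis B.
Close under arbitrary unions to get τ_{X×Y}; counting gives |τ_{X×Y}| = 16.


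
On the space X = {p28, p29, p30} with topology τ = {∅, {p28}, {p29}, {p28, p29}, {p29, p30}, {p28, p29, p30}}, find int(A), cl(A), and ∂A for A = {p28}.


int(A) = {p28}, cl(A) = {p28}, ∂A = ∅.

Closed sets in (X, τ) are complements of opens:
  closed(X, τ) = {∅, {p28}, {p30}, {p28, p30}, {p29, p30}, {p28, p29, p30}}.
int(A) = ⋃ {U ∈ τ : U ⊆ A}. Opens contained in A: ∅, {p28}.
Taking the union of these: int(A) = {p28}.
cl(A) = ⋂ {C closed : A ⊆ C}. Closed sets containing A: {p28}, {p28, p30}, {p28, p29, p30}.
Intersecting these: cl(A) = {p28}.
∂A = cl(A) ∖ int(A) = {p28} ∖ {p28} = ∅.


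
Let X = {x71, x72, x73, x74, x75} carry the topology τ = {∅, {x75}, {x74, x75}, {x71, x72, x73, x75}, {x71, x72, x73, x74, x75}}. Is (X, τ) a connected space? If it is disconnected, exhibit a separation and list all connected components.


(X, τ) is connected.

Find clopen sets (U ∈ τ with X ∖ U ∈ τ):
  U = ∅, X ∖ U = {x71, x72, x73, x74, x75} — both open, so U is clopen.
  U = {x71, x72, x73, x74, x75}, X ∖ U = ∅ — both open, so U is clopen.
Only trivial clopens (∅ and X) exist, so (X, τ) is connected.
Compute connected components by grouping points that agree on all clopens:
  component: {x71, x72, x73, x74, x75}


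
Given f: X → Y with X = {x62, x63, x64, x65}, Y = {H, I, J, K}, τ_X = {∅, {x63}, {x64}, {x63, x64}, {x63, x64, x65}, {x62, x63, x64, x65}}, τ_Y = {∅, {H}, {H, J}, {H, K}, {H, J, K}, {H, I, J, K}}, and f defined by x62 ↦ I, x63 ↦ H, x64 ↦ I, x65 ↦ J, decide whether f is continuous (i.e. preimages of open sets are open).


f is NOT continuous.

Compute f^{-1}(U) for each U ∈ τ_Y:
  U = ∅: f^{-1}(U) = ∅ ∈ τ_X ✓.
  U = {H}: f^{-1}(U) = {x63} ∈ τ_X ✓.
  U = {H, J}: f^{-1}(U) = {x63, x65} ∉ τ_X ✗.
  U = {H, K}: f^{-1}(U) = {x63} ∈ τ_X ✓.
  U = {H, J, K}: f^{-1}(U) = {x63, x65} ∉ τ_X ✗.
  U = {H, I, J, K}: f^{-1}(U) = {x62, x63, x64, x65} ∈ τ_X ✓.
Found U = {H, J} with f^{-1}(U) = {x63, x65} not in τ_X. Therefore f is NOT continuous.


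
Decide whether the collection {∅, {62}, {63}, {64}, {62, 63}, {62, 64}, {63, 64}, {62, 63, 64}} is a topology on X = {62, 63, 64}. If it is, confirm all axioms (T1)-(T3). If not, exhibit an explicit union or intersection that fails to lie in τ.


τ IS a topology on X.

Axiom (T1): ∅ ∈ τ? Yes; X ∈ τ? Yes.
Axiom (T2/T3): check pairwise unions and intersections of members of τ.
All pairwise intersections and unions checked — each lies in τ. Therefore τ satisfies (T1), (T2), (T3): it IS a topology on X.


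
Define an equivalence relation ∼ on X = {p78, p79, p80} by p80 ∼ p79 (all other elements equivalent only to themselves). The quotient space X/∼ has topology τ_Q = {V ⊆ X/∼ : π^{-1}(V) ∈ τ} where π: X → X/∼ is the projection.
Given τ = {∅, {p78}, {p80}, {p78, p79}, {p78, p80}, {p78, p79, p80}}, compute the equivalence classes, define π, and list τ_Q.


X/∼ = {[p78], [p79=p80]}; |τ_Q| = 3.

Equivalence classes: [p78], [p79=p80].
Quotient map π: X → X/∼ sends p78 ↦ [p78], p79 ↦ [p79=p80], p80 ↦ [p79=p80].
For each subset V ⊆ X/∼, compute π^{-1}(V) ⊆ X and check whether π^{-1}(V) ∈ τ. V is open in τ_Q iff π^{-1}(V) ∈ τ.
  V = {}: π^{-1}(V) = ∅ ∈ τ ✓.
  V = {[p78]}: π^{-1}(V) = {p78} ∈ τ ✓.
  V = {[p79=p80]}: π^{-1}(V) = {p79, p80} ∉ τ ✗.
  V = {[p78], [p79=p80]}: π^{-1}(V) = {p78, p79, p80} ∈ τ ✓.
Open sets in the quotient: τ_Q = {{}, {[p78]}, {[p78], [p79=p80]}} (3 elements).


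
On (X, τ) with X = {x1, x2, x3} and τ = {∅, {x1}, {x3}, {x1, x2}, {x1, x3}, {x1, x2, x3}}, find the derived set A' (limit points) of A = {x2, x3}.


A' = ∅

For each x ∈ X, list the open sets U ∈ τ with x ∈ U, then check whether U ∩ (A ∖ {x}) ≠ ∅ for every such U.
  x = x1: open {x1} ∋ x has {x1} ∩ (A ∖ {x1}) = ∅, so x is NOT a limit point.
  x = x2: open {x1, x2} ∋ x has {x1, x2} ∩ (A ∖ {x2}) = ∅, so x is NOT a limit point.
  x = x3: open {x3} ∋ x has {x3} ∩ (A ∖ {x3}) = ∅, so x is NOT a limit point.
Collecting: A' = ∅.


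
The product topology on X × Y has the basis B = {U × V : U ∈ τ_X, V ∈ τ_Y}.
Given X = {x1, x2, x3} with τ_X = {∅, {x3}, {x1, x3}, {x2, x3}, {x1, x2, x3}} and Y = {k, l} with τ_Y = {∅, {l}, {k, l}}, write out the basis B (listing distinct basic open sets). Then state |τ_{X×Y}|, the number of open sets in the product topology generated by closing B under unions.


Basis B = {∅ × ∅, {x3} × {l}, {x1, x3} × {l}, {x2, x3} × {l}, {x3} × {k, l}, {x1, x2, x3} × {l}, {x1, x3} × {k, l}, {x2, x3} × {k, l}, {x1, x2, x3} × {k, l}}; |τ_{X×Y}| = 14.

Enumerate products U × V with U ∈ τ_X, V ∈ τ_Y (deduplicated):
  ∅ × ∅ = {} (∅)
  {x3} × {l} = {(x3,l)}
  {x1, x3} × {l} = {(x1,l), (x3,l)}
  {x2, x3} × {l} = {(x2,l), (x3,l)}
  {x3} × {k, l} = {(x3,k), (x3,l)}
  {x1, x2, x3} × {l} = {(x1,l), (x2,l), (x3,l)}
  {x1, x3} × {k, l} = {(x1,k), (x1,l), (x3,k), (x3,l)}
  {x2, x3} × {k, l} = {(x2,k), (x2,l), (x3,k), (x3,l)}
  {x1, x2, x3} × {k, l} = {(x1,k), (x1,l), (x2,k), (x2,l), (x3,k), (x3,l)}
These 9 distinct sets form the basis B.
Close under arbitrary unions to get τ_{X×Y}; counting gives |τ_{X×Y}| = 14.


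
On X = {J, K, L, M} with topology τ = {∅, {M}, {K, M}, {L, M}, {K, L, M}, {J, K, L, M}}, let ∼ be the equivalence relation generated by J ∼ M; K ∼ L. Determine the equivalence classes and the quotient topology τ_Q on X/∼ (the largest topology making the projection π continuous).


X/∼ = {[J=M], [K=L]}; |τ_Q| = 2.

Equivalence classes: [J=M], [K=L].
Quotient map π: X → X/∼ sends J ↦ [J=M], K ↦ [K=L], L ↦ [K=L], M ↦ [J=M].
For each subset V ⊆ X/∼, compute π^{-1}(V) ⊆ X and check whether π^{-1}(V) ∈ τ. V is open in τ_Q iff π^{-1}(V) ∈ τ.
  V = {}: π^{-1}(V) = ∅ ∈ τ ✓.
  V = {[J=M]}: π^{-1}(V) = {J, M} ∉ τ ✗.
  V = {[K=L]}: π^{-1}(V) = {K, L} ∉ τ ✗.
  V = {[J=M], [K=L]}: π^{-1}(V) = {J, K, L, M} ∈ τ ✓.
Open sets in the quotient: τ_Q = {{}, {[J=M], [K=L]}} (2 elements).


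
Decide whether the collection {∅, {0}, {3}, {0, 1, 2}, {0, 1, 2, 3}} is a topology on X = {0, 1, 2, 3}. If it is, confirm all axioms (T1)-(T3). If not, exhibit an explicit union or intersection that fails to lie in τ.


τ is NOT a topology on X.

Axiom (T1): ∅ ∈ τ? Yes; X ∈ τ? Yes.
Axiom (T2/T3): check pairwise unions and intersections of members of τ.
Counterexample for (T2): {0} ∪ {3} = {0, 3} ∉ τ. Therefore τ is NOT a topology.


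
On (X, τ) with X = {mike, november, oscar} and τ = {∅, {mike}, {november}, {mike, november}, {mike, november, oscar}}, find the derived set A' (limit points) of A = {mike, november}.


A' = {oscar}

For each x ∈ X, list the open sets U ∈ τ with x ∈ U, then check whether U ∩ (A ∖ {x}) ≠ ∅ for every such U.
  x = mike: open {mike} ∋ x has {mike} ∩ (A ∖ {mike}) = ∅, so x is NOT a limit point.
  x = november: open {november} ∋ x has {november} ∩ (A ∖ {november}) = ∅, so x is NOT a limit point.
  x = oscar: opens ∋ x are {mike, november, oscar}; each meets A ∖ {oscar}, so x IS a limit point.
Collecting: A' = {oscar}.


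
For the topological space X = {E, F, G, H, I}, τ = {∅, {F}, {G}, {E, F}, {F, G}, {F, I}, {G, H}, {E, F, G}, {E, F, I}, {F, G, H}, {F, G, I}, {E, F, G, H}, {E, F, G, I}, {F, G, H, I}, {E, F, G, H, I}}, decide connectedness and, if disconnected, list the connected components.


(X, τ) is disconnected; components = [{G, H}, {E, F, I}].

Find clopen sets (U ∈ τ with X ∖ U ∈ τ):
  U = ∅, X ∖ U = {E, F, G, H, I} — both open, so U is clopen.
  U = {G, H}, X ∖ U = {E, F, I} — both open, so U is clopen.
  U = {E, F, I}, X ∖ U = {G, H} — both open, so U is clopen.
  U = {E, F, G, H, I}, X ∖ U = ∅ — both open, so U is clopen.
Nontrivial clopen(s) exist: e.g. {E, F, I}. So (X, τ) is disconnected.
Compute connected components by grouping points that agree on all clopens:
  component: {G, H}
  component: {E, F, I}


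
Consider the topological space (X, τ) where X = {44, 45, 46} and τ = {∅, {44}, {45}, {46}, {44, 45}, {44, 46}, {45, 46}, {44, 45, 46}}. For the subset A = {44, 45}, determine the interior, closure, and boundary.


int(A) = {44, 45}, cl(A) = {44, 45}, ∂A = ∅.

Closed sets in (X, τ) are complements of opens:
  closed(X, τ) = {∅, {44}, {45}, {46}, {44, 45}, {44, 46}, {45, 46}, {44, 45, 46}}.
int(A) = ⋃ {U ∈ τ : U ⊆ A}. Opens contained in A: ∅, {44}, {45}, {44, 45}.
Taking the union of these: int(A) = {44, 45}.
cl(A) = ⋂ {C closed : A ⊆ C}. Closed sets containing A: {44, 45}, {44, 45, 46}.
Intersecting these: cl(A) = {44, 45}.
∂A = cl(A) ∖ int(A) = {44, 45} ∖ {44, 45} = ∅.


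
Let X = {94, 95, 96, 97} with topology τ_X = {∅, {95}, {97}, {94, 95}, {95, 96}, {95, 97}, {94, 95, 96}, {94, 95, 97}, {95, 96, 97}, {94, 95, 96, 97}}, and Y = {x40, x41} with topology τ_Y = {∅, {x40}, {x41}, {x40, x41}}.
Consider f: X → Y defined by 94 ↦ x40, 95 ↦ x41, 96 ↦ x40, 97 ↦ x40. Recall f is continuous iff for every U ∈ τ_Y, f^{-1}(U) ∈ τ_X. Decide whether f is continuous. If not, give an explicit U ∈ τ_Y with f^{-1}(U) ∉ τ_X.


f is NOT continuous.

Compute f^{-1}(U) for each U ∈ τ_Y:
  U = ∅: f^{-1}(U) = ∅ ∈ τ_X ✓.
  U = {x40}: f^{-1}(U) = {94, 96, 97} ∉ τ_X ✗.
  U = {x41}: f^{-1}(U) = {95} ∈ τ_X ✓.
  U = {x40, x41}: f^{-1}(U) = {94, 95, 96, 97} ∈ τ_X ✓.
Found U = {x40} with f^{-1}(U) = {94, 96, 97} not in τ_X. Therefore f is NOT continuous.


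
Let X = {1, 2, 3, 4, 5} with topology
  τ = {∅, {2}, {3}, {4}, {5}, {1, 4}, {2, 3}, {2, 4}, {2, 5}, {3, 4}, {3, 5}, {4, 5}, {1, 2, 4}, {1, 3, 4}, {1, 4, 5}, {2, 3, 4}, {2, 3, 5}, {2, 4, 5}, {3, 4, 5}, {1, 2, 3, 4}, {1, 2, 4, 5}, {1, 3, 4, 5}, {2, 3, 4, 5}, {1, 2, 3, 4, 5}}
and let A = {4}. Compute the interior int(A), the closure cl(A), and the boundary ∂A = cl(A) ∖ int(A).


int(A) = {4}, cl(A) = {1, 4}, ∂A = {1}.

Closed sets in (X, τ) are complements of opens:
  closed(X, τ) = {∅, {1}, {2}, {3}, {5}, {1, 2}, {1, 3}, {1, 4}, {1, 5}, {2, 3}, {2, 5}, {3, 5}, {1, 2, 3}, {1, 2, 4}, {1, 2, 5}, {1, 3, 4}, {1, 3, 5}, {1, 4, 5}, {2, 3, 5}, {1, 2, 3, 4}, {1, 2, 3, 5}, {1, 2, 4, 5}, {1, 3, 4, 5}, {1, 2, 3, 4, 5}}.
int(A) = ⋃ {U ∈ τ : U ⊆ A}. Opens contained in A: ∅, {4}.
Taking the union of these: int(A) = {4}.
cl(A) = ⋂ {C closed : A ⊆ C}. Closed sets containing A: {1, 4}, {1, 2, 4}, {1, 3, 4}, {1, 4, 5}, {1, 2, 3, 4}, {1, 2, 4, 5}, {1, 3, 4, 5}, {1, 2, 3, 4, 5}.
Intersecting these: cl(A) = {1, 4}.
∂A = cl(A) ∖ int(A) = {1, 4} ∖ {4} = {1}.


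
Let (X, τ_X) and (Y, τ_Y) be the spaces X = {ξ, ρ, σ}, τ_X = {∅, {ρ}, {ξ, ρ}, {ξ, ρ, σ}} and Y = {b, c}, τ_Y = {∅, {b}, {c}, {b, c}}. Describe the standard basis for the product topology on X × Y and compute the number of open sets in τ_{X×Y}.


Basis B = {∅ × ∅, {ρ} × {b}, {ρ} × {c}, {ξ, ρ} × {b}, {ξ, ρ} × {c}, {ρ} × {b, c}, {ξ, ρ, σ} × {b}, {ξ, ρ, σ} × {c}, {ξ, ρ} × {b, c}, {ξ, ρ, σ} × {b, c}}; |τ_{X×Y}| = 16.

Enumerate products U × V with U ∈ τ_X, V ∈ τ_Y (deduplicated):
  ∅ × ∅ = {} (∅)
  {ρ} × {b} = {(ρ,b)}
  {ρ} × {c} = {(ρ,c)}
  {ξ, ρ} × {b} = {(ξ,b), (ρ,b)}
  {ξ, ρ} × {c} = {(ξ,c), (ρ,c)}
  {ρ} × {b, c} = {(ρ,b), (ρ,c)}
  {ξ, ρ, σ} × {b} = {(ξ,b), (ρ,b), (σ,b)}
  {ξ, ρ, σ} × {c} = {(ξ,c), (ρ,c), (σ,c)}
  {ξ, ρ} × {b, c} = {(ξ,b), (ξ,c), (ρ,b), (ρ,c)}
  {ξ, ρ, σ} × {b, c} = {(ξ,b), (ξ,c), (ρ,b), (ρ,c), (σ,b), (σ,c)}
These 10 distinct sets form the basis B.
Close under arbitrary unions to get τ_{X×Y}; counting gives |τ_{X×Y}| = 16.


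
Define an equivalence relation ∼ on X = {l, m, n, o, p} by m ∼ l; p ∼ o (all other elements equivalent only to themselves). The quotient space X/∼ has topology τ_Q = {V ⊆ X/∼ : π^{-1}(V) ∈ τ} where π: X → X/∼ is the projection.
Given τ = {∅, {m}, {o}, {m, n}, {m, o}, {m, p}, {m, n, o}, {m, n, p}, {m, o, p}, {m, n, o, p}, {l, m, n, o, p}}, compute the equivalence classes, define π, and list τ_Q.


X/∼ = {[l=m], [n], [o=p]}; |τ_Q| = 2.

Equivalence classes: [l=m], [n], [o=p].
Quotient map π: X → X/∼ sends l ↦ [l=m], m ↦ [l=m], n ↦ [n], o ↦ [o=p], p ↦ [o=p].
For each subset V ⊆ X/∼, compute π^{-1}(V) ⊆ X and check whether π^{-1}(V) ∈ τ. V is open in τ_Q iff π^{-1}(V) ∈ τ.
  V = {}: π^{-1}(V) = ∅ ∈ τ ✓.
  V = {[l=m]}: π^{-1}(V) = {l, m} ∉ τ ✗.
  V = {[n]}: π^{-1}(V) = {n} ∉ τ ✗.
  V = {[l=m], [n]}: π^{-1}(V) = {l, m, n} ∉ τ ✗.
  V = {[o=p]}: π^{-1}(V) = {o, p} ∉ τ ✗.
  V = {[l=m], [o=p]}: π^{-1}(V) = {l, m, o, p} ∉ τ ✗.
  V = {[n], [o=p]}: π^{-1}(V) = {n, o, p} ∉ τ ✗.
  V = {[l=m], [n], [o=p]}: π^{-1}(V) = {l, m, n, o, p} ∈ τ ✓.
Open sets in the quotient: τ_Q = {{}, {[l=m], [n], [o=p]}} (2 elements).


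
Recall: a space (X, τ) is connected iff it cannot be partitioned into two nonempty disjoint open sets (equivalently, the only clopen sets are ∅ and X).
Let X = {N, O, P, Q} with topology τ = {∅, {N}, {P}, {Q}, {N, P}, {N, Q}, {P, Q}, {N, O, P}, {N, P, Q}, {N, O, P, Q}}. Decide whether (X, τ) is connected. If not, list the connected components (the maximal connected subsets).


(X, τ) is disconnected; components = [{Q}, {N, O, P}].

Find clopen sets (U ∈ τ with X ∖ U ∈ τ):
  U = ∅, X ∖ U = {N, O, P, Q} — both open, so U is clopen.
  U = {Q}, X ∖ U = {N, O, P} — both open, so U is clopen.
  U = {N, O, P}, X ∖ U = {Q} — both open, so U is clopen.
  U = {N, O, P, Q}, X ∖ U = ∅ — both open, so U is clopen.
Nontrivial clopen(s) exist: e.g. {N, O, P}. So (X, τ) is disconnected.
Compute connected components by grouping points that agree on all clopens:
  component: {Q}
  component: {N, O, P}


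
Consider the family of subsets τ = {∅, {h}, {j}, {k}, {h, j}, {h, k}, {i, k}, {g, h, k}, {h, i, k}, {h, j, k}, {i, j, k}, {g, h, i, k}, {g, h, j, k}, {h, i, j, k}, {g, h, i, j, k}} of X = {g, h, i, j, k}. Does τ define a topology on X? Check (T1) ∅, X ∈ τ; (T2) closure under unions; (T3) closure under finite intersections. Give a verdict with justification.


τ is NOT a topology on X.

Axiom (T1): ∅ ∈ τ? Yes; X ∈ τ? Yes.
Axiom (T2/T3): check pairwise unions and intersections of members of τ.
Counterexample for (T2): {j} ∪ {k} = {j, k} ∉ τ. Therefore τ is NOT a topology.


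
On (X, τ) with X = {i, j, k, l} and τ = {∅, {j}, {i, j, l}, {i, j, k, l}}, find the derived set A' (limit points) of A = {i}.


A' = {k, l}

For each x ∈ X, list the open sets U ∈ τ with x ∈ U, then check whether U ∩ (A ∖ {x}) ≠ ∅ for every such U.
  x = i: open {i, j, l} ∋ x has {i, j, l} ∩ (A ∖ {i}) = ∅, so x is NOT a limit point.
  x = j: open {j} ∋ x has {j} ∩ (A ∖ {j}) = ∅, so x is NOT a limit point.
  x = k: opens ∋ x are {i, j, k, l}; each meets A ∖ {k}, so x IS a limit point.
  x = l: opens ∋ x are {i, j, l}, {i, j, k, l}; each meets A ∖ {l}, so x IS a limit point.
Collecting: A' = {k, l}.


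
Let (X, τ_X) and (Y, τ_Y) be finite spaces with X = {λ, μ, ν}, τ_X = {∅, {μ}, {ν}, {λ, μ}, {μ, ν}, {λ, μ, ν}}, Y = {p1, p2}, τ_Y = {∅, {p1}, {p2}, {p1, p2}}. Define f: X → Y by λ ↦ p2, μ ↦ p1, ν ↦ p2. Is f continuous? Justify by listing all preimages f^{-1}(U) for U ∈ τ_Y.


f is NOT continuous.

Compute f^{-1}(U) for each U ∈ τ_Y:
  U = ∅: f^{-1}(U) = ∅ ∈ τ_X ✓.
  U = {p1}: f^{-1}(U) = {μ} ∈ τ_X ✓.
  U = {p2}: f^{-1}(U) = {λ, ν} ∉ τ_X ✗.
  U = {p1, p2}: f^{-1}(U) = {λ, μ, ν} ∈ τ_X ✓.
Found U = {p2} with f^{-1}(U) = {λ, ν} not in τ_X. Therefore f is NOT continuous.


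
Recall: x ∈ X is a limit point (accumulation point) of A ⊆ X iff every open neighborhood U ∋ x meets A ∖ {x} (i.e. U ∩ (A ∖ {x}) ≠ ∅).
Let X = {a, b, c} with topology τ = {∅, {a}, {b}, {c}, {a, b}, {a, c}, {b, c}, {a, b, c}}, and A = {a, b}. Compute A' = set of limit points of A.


A' = ∅

For each x ∈ X, list the open sets U ∈ τ with x ∈ U, then check whether U ∩ (A ∖ {x}) ≠ ∅ for every such U.
  x = a: open {a} ∋ x has {a} ∩ (A ∖ {a}) = ∅, so x is NOT a limit point.
  x = b: open {b} ∋ x has {b} ∩ (A ∖ {b}) = ∅, so x is NOT a limit point.
  x = c: open {c} ∋ x has {c} ∩ (A ∖ {c}) = ∅, so x is NOT a limit point.
Collecting: A' = ∅.


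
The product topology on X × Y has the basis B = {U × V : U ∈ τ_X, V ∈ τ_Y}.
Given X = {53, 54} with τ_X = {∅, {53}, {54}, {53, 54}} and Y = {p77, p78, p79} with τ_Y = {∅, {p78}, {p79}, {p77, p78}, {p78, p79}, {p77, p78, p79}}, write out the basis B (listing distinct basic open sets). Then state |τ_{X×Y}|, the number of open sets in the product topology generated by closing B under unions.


Basis B = {∅ × ∅, {53} × {p78}, {53} × {p79}, {54} × {p78}, {54} × {p79}, {53} × {p77, p78}, {53} × {p78, p79}, {53, 54} × {p78}, {53, 54} × {p79}, {54} × {p77, p78}, {54} × {p78, p79}, {53} × {p77, p78, p79}, {54} × {p77, p78, p79}, {53, 54} × {p77, p78}, {53, 54} × {p78, p79}, {53, 54} × {p77, p78, p79}}; |τ_{X×Y}| = 36.

Enumerate products U × V with U ∈ τ_X, V ∈ τ_Y (deduplicated):
  ∅ × ∅ = {} (∅)
  {53} × {p78} = {(53,p78)}
  {53} × {p79} = {(53,p79)}
  {54} × {p78} = {(54,p78)}
  {54} × {p79} = {(54,p79)}
  {53} × {p77, p78} = {(53,p77), (53,p78)}
  {53} × {p78, p79} = {(53,p78), (53,p79)}
  {53, 54} × {p78} = {(53,p78), (54,p78)}
  {53, 54} × {p79} = {(53,p79), (54,p79)}
  {54} × {p77, p78} = {(54,p77), (54,p78)}
  {54} × {p78, p79} = {(54,p78), (54,p79)}
  {53} × {p77, p78, p79} = {(53,p77), (53,p78), (53,p79)}
  {54} × {p77, p78, p79} = {(54,p77), (54,p78), (54,p79)}
  {53, 54} × {p77, p78} = {(53,p77), (53,p78), (54,p77), (54,p78)}
  {53, 54} × {p78, p79} = {(53,p78), (53,p79), (54,p78), (54,p79)}
  {53, 54} × {p77, p78, p79} = {(53,p77), (53,p78), (53,p79), (54,p77), (54,p78), (54,p79)}
These 16 distinct sets form the basis B.
Close under arbitrary unions to get τ_{X×Y}; counting gives |τ_{X×Y}| = 36.


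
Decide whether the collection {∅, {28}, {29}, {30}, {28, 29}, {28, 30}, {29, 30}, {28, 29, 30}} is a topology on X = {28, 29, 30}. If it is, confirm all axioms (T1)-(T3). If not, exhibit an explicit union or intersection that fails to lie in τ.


τ IS a topology on X.

Axiom (T1): ∅ ∈ τ? Yes; X ∈ τ? Yes.
Axiom (T2/T3): check pairwise unions and intersections of members of τ.
All pairwise intersections and unions checked — each lies in τ. Therefore τ satisfies (T1), (T2), (T3): it IS a topology on X.


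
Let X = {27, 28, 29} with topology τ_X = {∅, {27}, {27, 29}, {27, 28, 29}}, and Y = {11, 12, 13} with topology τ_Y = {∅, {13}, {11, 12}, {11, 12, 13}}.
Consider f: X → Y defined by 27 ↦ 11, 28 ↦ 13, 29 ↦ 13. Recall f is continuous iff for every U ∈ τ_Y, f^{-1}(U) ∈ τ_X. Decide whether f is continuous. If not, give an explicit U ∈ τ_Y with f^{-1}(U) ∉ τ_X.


f is NOT continuous.

Compute f^{-1}(U) for each U ∈ τ_Y:
  U = ∅: f^{-1}(U) = ∅ ∈ τ_X ✓.
  U = {13}: f^{-1}(U) = {28, 29} ∉ τ_X ✗.
  U = {11, 12}: f^{-1}(U) = {27} ∈ τ_X ✓.
  U = {11, 12, 13}: f^{-1}(U) = {27, 28, 29} ∈ τ_X ✓.
Found U = {13} with f^{-1}(U) = {28, 29} not in τ_X. Therefore f is NOT continuous.


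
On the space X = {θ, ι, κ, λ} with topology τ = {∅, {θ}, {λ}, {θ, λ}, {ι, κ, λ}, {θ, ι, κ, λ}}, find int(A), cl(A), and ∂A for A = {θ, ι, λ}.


int(A) = {θ, λ}, cl(A) = {θ, ι, κ, λ}, ∂A = {ι, κ}.

Closed sets in (X, τ) are complements of opens:
  closed(X, τ) = {∅, {θ}, {ι, κ}, {θ, ι, κ}, {ι, κ, λ}, {θ, ι, κ, λ}}.
int(A) = ⋃ {U ∈ τ : U ⊆ A}. Opens contained in A: ∅, {θ}, {λ}, {θ, λ}.
Taking the union of these: int(A) = {θ, λ}.
cl(A) = ⋂ {C closed : A ⊆ C}. Closed sets containing A: {θ, ι, κ, λ}.
Intersecting these: cl(A) = {θ, ι, κ, λ}.
∂A = cl(A) ∖ int(A) = {θ, ι, κ, λ} ∖ {θ, λ} = {ι, κ}.


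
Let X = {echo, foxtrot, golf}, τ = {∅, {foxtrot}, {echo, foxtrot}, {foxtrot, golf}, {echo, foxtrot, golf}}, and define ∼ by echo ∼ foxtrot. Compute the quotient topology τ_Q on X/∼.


X/∼ = {[echo=foxtrot], [golf]}; |τ_Q| = 3.

Equivalence classes: [echo=foxtrot], [golf].
Quotient map π: X → X/∼ sends echo ↦ [echo=foxtrot], foxtrot ↦ [echo=foxtrot], golf ↦ [golf].
For each subset V ⊆ X/∼, compute π^{-1}(V) ⊆ X and check whether π^{-1}(V) ∈ τ. V is open in τ_Q iff π^{-1}(V) ∈ τ.
  V = {}: π^{-1}(V) = ∅ ∈ τ ✓.
  V = {[echo=foxtrot]}: π^{-1}(V) = {echo, foxtrot} ∈ τ ✓.
  V = {[golf]}: π^{-1}(V) = {golf} ∉ τ ✗.
  V = {[echo=foxtrot], [golf]}: π^{-1}(V) = {echo, foxtrot, golf} ∈ τ ✓.
Open sets in the quotient: τ_Q = {{}, {[echo=foxtrot]}, {[echo=foxtrot], [golf]}} (3 elements).


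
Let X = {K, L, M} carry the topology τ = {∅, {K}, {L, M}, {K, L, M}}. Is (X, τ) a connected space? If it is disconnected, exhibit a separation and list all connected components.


(X, τ) is disconnected; components = [{K}, {L, M}].

Find clopen sets (U ∈ τ with X ∖ U ∈ τ):
  U = ∅, X ∖ U = {K, L, M} — both open, so U is clopen.
  U = {K}, X ∖ U = {L, M} — both open, so U is clopen.
  U = {L, M}, X ∖ U = {K} — both open, so U is clopen.
  U = {K, L, M}, X ∖ U = ∅ — both open, so U is clopen.
Nontrivial clopen(s) exist: e.g. {K}. So (X, τ) is disconnected.
Compute connected components by grouping points that agree on all clopens:
  component: {K}
  component: {L, M}


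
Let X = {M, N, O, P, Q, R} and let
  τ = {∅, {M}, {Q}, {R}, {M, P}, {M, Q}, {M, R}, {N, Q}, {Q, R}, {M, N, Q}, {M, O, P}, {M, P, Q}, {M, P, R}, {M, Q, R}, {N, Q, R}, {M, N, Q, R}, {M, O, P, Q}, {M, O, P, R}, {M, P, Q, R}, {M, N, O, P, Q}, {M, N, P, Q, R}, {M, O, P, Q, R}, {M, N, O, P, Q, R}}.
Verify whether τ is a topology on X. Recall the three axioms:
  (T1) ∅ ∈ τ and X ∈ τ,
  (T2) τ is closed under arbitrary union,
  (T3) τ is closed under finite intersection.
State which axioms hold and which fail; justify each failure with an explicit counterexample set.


τ is NOT a topology on X.

Axiom (T1): ∅ ∈ τ? Yes; X ∈ τ? Yes.
Axiom (T2/T3): check pairwise unions and intersections of members of τ.
Counterexample for (T2): {M, P} ∪ {N, Q} = {M, N, P, Q} ∉ τ. Therefore τ is NOT a topology.


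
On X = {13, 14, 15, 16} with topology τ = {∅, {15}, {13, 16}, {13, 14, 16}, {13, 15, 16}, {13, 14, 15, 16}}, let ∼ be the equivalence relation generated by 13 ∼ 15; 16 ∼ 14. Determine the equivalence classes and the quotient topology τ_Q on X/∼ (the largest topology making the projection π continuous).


X/∼ = {[13=15], [14=16]}; |τ_Q| = 2.

Equivalence classes: [13=15], [14=16].
Quotient map π: X → X/∼ sends 13 ↦ [13=15], 14 ↦ [14=16], 15 ↦ [13=15], 16 ↦ [14=16].
For each subset V ⊆ X/∼, compute π^{-1}(V) ⊆ X and check whether π^{-1}(V) ∈ τ. V is open in τ_Q iff π^{-1}(V) ∈ τ.
  V = {}: π^{-1}(V) = ∅ ∈ τ ✓.
  V = {[13=15]}: π^{-1}(V) = {13, 15} ∉ τ ✗.
  V = {[14=16]}: π^{-1}(V) = {14, 16} ∉ τ ✗.
  V = {[13=15], [14=16]}: π^{-1}(V) = {13, 14, 15, 16} ∈ τ ✓.
Open sets in the quotient: τ_Q = {{}, {[13=15], [14=16]}} (2 elements).


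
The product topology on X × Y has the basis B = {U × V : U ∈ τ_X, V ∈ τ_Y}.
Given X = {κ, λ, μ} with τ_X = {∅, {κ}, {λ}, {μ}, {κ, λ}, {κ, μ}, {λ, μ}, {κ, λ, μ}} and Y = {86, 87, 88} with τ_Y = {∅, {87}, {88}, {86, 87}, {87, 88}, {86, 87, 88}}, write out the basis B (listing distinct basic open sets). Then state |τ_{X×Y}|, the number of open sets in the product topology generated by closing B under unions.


Basis B = {∅ × ∅, {κ} × {87}, {κ} × {88}, {λ} × {87}, {λ} × {88}, {μ} × {87}, {μ} × {88}, {κ} × {86, 87}, {κ} × {87, 88}, {κ, λ} × {87}, {κ, μ} × {87}, {κ, λ} × {88}, {κ, μ} × {88}, {λ} × {86, 87}, {λ} × {87, 88}, {λ, μ} × {87}, {λ, μ} × {88}, {μ} × {86, 87}, {μ} × {87, 88}, {κ} × {86, 87, 88}, {κ, λ, μ} × {87}, {κ, λ, μ} × {88}, {λ} × {86, 87, 88}, {μ} × {86, 87, 88}, {κ, λ} × {86, 87}, {κ, μ} × {86, 87}, {κ, λ} × {87, 88}, {κ, μ} × {87, 88}, {λ, μ} × {86, 87}, {λ, μ} × {87, 88}, {κ, λ} × {86, 87, 88}, {κ, μ} × {86, 87, 88}, {κ, λ, μ} × {86, 87}, {κ, λ, μ} × {87, 88}, {λ, μ} × {86, 87, 88}, {κ, λ, μ} × {86, 87, 88}}; |τ_{X×Y}| = 216.

Enumerate products U × V with U ∈ τ_X, V ∈ τ_Y (deduplicated):
  ∅ × ∅ = {} (∅)
  {κ} × {87} = {(κ,87)}
  {κ} × {88} = {(κ,88)}
  {λ} × {87} = {(λ,87)}
  {λ} × {88} = {(λ,88)}
  {μ} × {87} = {(μ,87)}
  {μ} × {88} = {(μ,88)}
  {κ} × {86, 87} = {(κ,86), (κ,87)}
  {κ} × {87, 88} = {(κ,87), (κ,88)}
  {κ, λ} × {87} = {(κ,87), (λ,87)}
  {κ, μ} × {87} = {(κ,87), (μ,87)}
  {κ, λ} × {88} = {(κ,88), (λ,88)}
  {κ, μ} × {88} = {(κ,88), (μ,88)}
  {λ} × {86, 87} = {(λ,86), (λ,87)}
  {λ} × {87, 88} = {(λ,87), (λ,88)}
  {λ, μ} × {87} = {(λ,87), (μ,87)}
  {λ, μ} × {88} = {(λ,88), (μ,88)}
  {μ} × {86, 87} = {(μ,86), (μ,87)}
  {μ} × {87, 88} = {(μ,87), (μ,88)}
  {κ} × {86, 87, 88} = {(κ,86), (κ,87), (κ,88)}
  {κ, λ, μ} × {87} = {(κ,87), (λ,87), (μ,87)}
  {κ, λ, μ} × {88} = {(κ,88), (λ,88), (μ,88)}
  {λ} × {86, 87, 88} = {(λ,86), (λ,87), (λ,88)}
  {μ} × {86, 87, 88} = {(μ,86), (μ,87), (μ,88)}
  {κ, λ} × {86, 87} = {(κ,86), (κ,87), (λ,86), (λ,87)}
  {κ, μ} × {86, 87} = {(κ,86), (κ,87), (μ,86), (μ,87)}
  {κ, λ} × {87, 88} = {(κ,87), (κ,88), (λ,87), (λ,88)}
  {κ, μ} × {87, 88} = {(κ,87), (κ,88), (μ,87), (μ,88)}
  {λ, μ} × {86, 87} = {(λ,86), (λ,87), (μ,86), (μ,87)}
  {λ, μ} × {87, 88} = {(λ,87), (λ,88), (μ,87), (μ,88)}
  {κ, λ} × {86, 87, 88} = {(κ,86), (κ,87), (κ,88), (λ,86), (λ,87), (λ,88)}
  {κ, μ} × {86, 87, 88} = {(κ,86), (κ,87), (κ,88), (μ,86), (μ,87), (μ,88)}
  {κ, λ, μ} × {86, 87} = {(κ,86), (κ,87), (λ,86), (λ,87), (μ,86), (μ,87)}
  {κ, λ, μ} × {87, 88} = {(κ,87), (κ,88), (λ,87), (λ,88), (μ,87), (μ,88)}
  {λ, μ} × {86, 87, 88} = {(λ,86), (λ,87), (λ,88), (μ,86), (μ,87), (μ,88)}
  {κ, λ, μ} × {86, 87, 88} = {(κ,86), (κ,87), (κ,88), (λ,86), (λ,87), (λ,88), (μ,86), (μ,87), (μ,88)}
These 36 distinct sets form the basis B.
Close under arbitrary unions to get τ_{X×Y}; counting gives |τ_{X×Y}| = 216.


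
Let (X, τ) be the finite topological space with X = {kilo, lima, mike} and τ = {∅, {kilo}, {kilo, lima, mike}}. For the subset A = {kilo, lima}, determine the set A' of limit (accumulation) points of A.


A' = {lima, mike}

For each x ∈ X, list the open sets U ∈ τ with x ∈ U, then check whether U ∩ (A ∖ {x}) ≠ ∅ for every such U.
  x = kilo: open {kilo} ∋ x has {kilo} ∩ (A ∖ {kilo}) = ∅, so x is NOT a limit point.
  x = lima: opens ∋ x are {kilo, lima, mike}; each meets A ∖ {lima}, so x IS a limit point.
  x = mike: opens ∋ x are {kilo, lima, mike}; each meets A ∖ {mike}, so x IS a limit point.
Collecting: A' = {lima, mike}.


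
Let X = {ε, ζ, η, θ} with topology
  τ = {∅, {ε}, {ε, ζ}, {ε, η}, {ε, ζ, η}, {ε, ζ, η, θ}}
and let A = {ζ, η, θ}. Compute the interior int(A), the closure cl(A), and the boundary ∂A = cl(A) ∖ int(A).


int(A) = ∅, cl(A) = {ζ, η, θ}, ∂A = {ζ, η, θ}.

Closed sets in (X, τ) are complements of opens:
  closed(X, τ) = {∅, {θ}, {ζ, θ}, {η, θ}, {ζ, η, θ}, {ε, ζ, η, θ}}.
int(A) = ⋃ {U ∈ τ : U ⊆ A}. Opens contained in A: ∅.
Taking the union of these: int(A) = ∅.
cl(A) = ⋂ {C closed : A ⊆ C}. Closed sets containing A: {ζ, η, θ}, {ε, ζ, η, θ}.
Intersecting these: cl(A) = {ζ, η, θ}.
∂A = cl(A) ∖ int(A) = {ζ, η, θ} ∖ ∅ = {ζ, η, θ}.


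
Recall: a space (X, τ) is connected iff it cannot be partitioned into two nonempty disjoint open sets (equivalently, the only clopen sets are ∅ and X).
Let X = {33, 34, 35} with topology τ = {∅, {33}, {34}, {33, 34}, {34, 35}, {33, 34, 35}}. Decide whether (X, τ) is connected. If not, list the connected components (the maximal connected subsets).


(X, τ) is disconnected; components = [{33}, {34, 35}].

Find clopen sets (U ∈ τ with X ∖ U ∈ τ):
  U = ∅, X ∖ U = {33, 34, 35} — both open, so U is clopen.
  U = {33}, X ∖ U = {34, 35} — both open, so U is clopen.
  U = {34, 35}, X ∖ U = {33} — both open, so U is clopen.
  U = {33, 34, 35}, X ∖ U = ∅ — both open, so U is clopen.
Nontrivial clopen(s) exist: e.g. {33}. So (X, τ) is disconnected.
Compute connected components by grouping points that agree on all clopens:
  component: {33}
  component: {34, 35}


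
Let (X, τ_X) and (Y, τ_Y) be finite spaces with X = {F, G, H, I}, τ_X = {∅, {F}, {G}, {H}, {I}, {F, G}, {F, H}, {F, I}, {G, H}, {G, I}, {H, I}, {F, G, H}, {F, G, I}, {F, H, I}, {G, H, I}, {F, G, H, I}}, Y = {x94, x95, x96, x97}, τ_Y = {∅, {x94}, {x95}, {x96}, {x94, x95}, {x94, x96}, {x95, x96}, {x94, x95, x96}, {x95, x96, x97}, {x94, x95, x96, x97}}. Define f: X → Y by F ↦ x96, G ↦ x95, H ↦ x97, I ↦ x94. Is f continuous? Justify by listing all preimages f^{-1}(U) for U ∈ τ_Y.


f IS continuous.

Compute f^{-1}(U) for each U ∈ τ_Y:
  U = ∅: f^{-1}(U) = ∅ ∈ τ_X ✓.
  U = {x94}: f^{-1}(U) = {I} ∈ τ_X ✓.
  U = {x95}: f^{-1}(U) = {G} ∈ τ_X ✓.
  U = {x96}: f^{-1}(U) = {F} ∈ τ_X ✓.
  U = {x94, x95}: f^{-1}(U) = {G, I} ∈ τ_X ✓.
  U = {x94, x96}: f^{-1}(U) = {F, I} ∈ τ_X ✓.
  U = {x95, x96}: f^{-1}(U) = {F, G} ∈ τ_X ✓.
  U = {x94, x95, x96}: f^{-1}(U) = {F, G, I} ∈ τ_X ✓.
  U = {x95, x96, x97}: f^{-1}(U) = {F, G, H} ∈ τ_X ✓.
  U = {x94, x95, x96, x97}: f^{-1}(U) = {F, G, H, I} ∈ τ_X ✓.
Every preimage lies in τ_X, so f IS continuous.


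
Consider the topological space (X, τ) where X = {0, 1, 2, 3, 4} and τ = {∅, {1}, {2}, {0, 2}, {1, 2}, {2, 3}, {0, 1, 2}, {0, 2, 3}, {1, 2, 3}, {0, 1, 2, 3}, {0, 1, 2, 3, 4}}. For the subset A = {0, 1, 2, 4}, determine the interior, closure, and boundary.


int(A) = {0, 1, 2}, cl(A) = {0, 1, 2, 3, 4}, ∂A = {3, 4}.

Closed sets in (X, τ) are complements of opens:
  closed(X, τ) = {∅, {4}, {0, 4}, {1, 4}, {3, 4}, {0, 1, 4}, {0, 3, 4}, {1, 3, 4}, {0, 1, 3, 4}, {0, 2, 3, 4}, {0, 1, 2, 3, 4}}.
int(A) = ⋃ {U ∈ τ : U ⊆ A}. Opens contained in A: ∅, {1}, {2}, {0, 2}, {1, 2}, {0, 1, 2}.
Taking the union of these: int(A) = {0, 1, 2}.
cl(A) = ⋂ {C closed : A ⊆ C}. Closed sets containing A: {0, 1, 2, 3, 4}.
Intersecting these: cl(A) = {0, 1, 2, 3, 4}.
∂A = cl(A) ∖ int(A) = {0, 1, 2, 3, 4} ∖ {0, 1, 2} = {3, 4}.


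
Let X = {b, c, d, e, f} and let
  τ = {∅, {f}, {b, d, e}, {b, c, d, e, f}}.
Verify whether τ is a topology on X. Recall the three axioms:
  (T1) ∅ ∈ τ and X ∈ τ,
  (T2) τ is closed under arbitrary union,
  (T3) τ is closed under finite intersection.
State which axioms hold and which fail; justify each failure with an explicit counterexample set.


τ is NOT a topology on X.

Axiom (T1): ∅ ∈ τ? Yes; X ∈ τ? Yes.
Axiom (T2/T3): check pairwise unions and intersections of members of τ.
Counterexample for (T2): {f} ∪ {b, d, e} = {b, d, e, f} ∉ τ. Therefore τ is NOT a topology.


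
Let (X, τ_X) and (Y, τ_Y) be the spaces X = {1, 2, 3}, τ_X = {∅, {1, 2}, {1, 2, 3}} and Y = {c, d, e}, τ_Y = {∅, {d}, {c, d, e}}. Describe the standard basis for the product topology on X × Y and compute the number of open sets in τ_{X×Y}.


Basis B = {∅ × ∅, {1, 2} × {d}, {1, 2, 3} × {d}, {1, 2} × {c, d, e}, {1, 2, 3} × {c, d, e}}; |τ_{X×Y}| = 6.

Enumerate products U × V with U ∈ τ_X, V ∈ τ_Y (deduplicated):
  ∅ × ∅ = {} (∅)
  {1, 2} × {d} = {(1,d), (2,d)}
  {1, 2, 3} × {d} = {(1,d), (2,d), (3,d)}
  {1, 2} × {c, d, e} = {(1,c), (1,d), (1,e), (2,c), (2,d), (2,e)}
  {1, 2, 3} × {c, d, e} = {(1,c), (1,d), (1,e), (2,c), (2,d), (2,e), (3,c), (3,d), (3,e)}
These 5 distinct sets form the basis B.
Close under arbitrary unions to get τ_{X×Y}; counting gives |τ_{X×Y}| = 6.


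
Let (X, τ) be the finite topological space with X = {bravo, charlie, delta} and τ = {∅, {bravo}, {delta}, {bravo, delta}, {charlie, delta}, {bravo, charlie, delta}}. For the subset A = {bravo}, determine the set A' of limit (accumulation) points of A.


A' = ∅

For each x ∈ X, list the open sets U ∈ τ with x ∈ U, then check whether U ∩ (A ∖ {x}) ≠ ∅ for every such U.
  x = bravo: open {bravo} ∋ x has {bravo} ∩ (A ∖ {bravo}) = ∅, so x is NOT a limit point.
  x = charlie: open {charlie, delta} ∋ x has {charlie, delta} ∩ (A ∖ {charlie}) = ∅, so x is NOT a limit point.
  x = delta: open {delta} ∋ x has {delta} ∩ (A ∖ {delta}) = ∅, so x is NOT a limit point.
Collecting: A' = ∅.


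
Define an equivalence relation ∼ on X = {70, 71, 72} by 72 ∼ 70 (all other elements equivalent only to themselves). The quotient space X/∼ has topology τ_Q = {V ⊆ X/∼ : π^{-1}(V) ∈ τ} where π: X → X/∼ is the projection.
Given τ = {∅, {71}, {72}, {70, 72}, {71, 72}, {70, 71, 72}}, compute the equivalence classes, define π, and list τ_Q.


X/∼ = {[70=72], [71]}; |τ_Q| = 4.

Equivalence classes: [70=72], [71].
Quotient map π: X → X/∼ sends 70 ↦ [70=72], 71 ↦ [71], 72 ↦ [70=72].
For each subset V ⊆ X/∼, compute π^{-1}(V) ⊆ X and check whether π^{-1}(V) ∈ τ. V is open in τ_Q iff π^{-1}(V) ∈ τ.
  V = {}: π^{-1}(V) = ∅ ∈ τ ✓.
  V = {[70=72]}: π^{-1}(V) = {70, 72} ∈ τ ✓.
  V = {[71]}: π^{-1}(V) = {71} ∈ τ ✓.
  V = {[70=72], [71]}: π^{-1}(V) = {70, 71, 72} ∈ τ ✓.
Open sets in the quotient: τ_Q = {{}, {[70=72]}, {[71]}, {[70=72], [71]}} (4 elements).


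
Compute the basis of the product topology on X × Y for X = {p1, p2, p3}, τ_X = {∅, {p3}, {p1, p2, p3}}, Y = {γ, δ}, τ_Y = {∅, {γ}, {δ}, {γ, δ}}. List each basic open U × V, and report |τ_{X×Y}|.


Basis B = {∅ × ∅, {p3} × {γ}, {p3} × {δ}, {p3} × {γ, δ}, {p1, p2, p3} × {γ}, {p1, p2, p3} × {δ}, {p1, p2, p3} × {γ, δ}}; |τ_{X×Y}| = 9.

Enumerate products U × V with U ∈ τ_X, V ∈ τ_Y (deduplicated):
  ∅ × ∅ = {} (∅)
  {p3} × {γ} = {(p3,γ)}
  {p3} × {δ} = {(p3,δ)}
  {p3} × {γ, δ} = {(p3,γ), (p3,δ)}
  {p1, p2, p3} × {γ} = {(p1,γ), (p2,γ), (p3,γ)}
  {p1, p2, p3} × {δ} = {(p1,δ), (p2,δ), (p3,δ)}
  {p1, p2, p3} × {γ, δ} = {(p1,γ), (p1,δ), (p2,γ), (p2,δ), (p3,γ), (p3,δ)}
These 7 distinct sets form the basis B.
Close under arbitrary unions to get τ_{X×Y}; counting gives |τ_{X×Y}| = 9.


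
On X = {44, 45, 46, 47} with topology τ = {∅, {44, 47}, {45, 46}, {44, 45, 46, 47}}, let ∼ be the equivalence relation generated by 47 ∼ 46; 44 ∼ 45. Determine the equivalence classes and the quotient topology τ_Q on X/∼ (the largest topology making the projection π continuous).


X/∼ = {[44=45], [46=47]}; |τ_Q| = 2.

Equivalence classes: [44=45], [46=47].
Quotient map π: X → X/∼ sends 44 ↦ [44=45], 45 ↦ [44=45], 46 ↦ [46=47], 47 ↦ [46=47].
For each subset V ⊆ X/∼, compute π^{-1}(V) ⊆ X and check whether π^{-1}(V) ∈ τ. V is open in τ_Q iff π^{-1}(V) ∈ τ.
  V = {}: π^{-1}(V) = ∅ ∈ τ ✓.
  V = {[44=45]}: π^{-1}(V) = {44, 45} ∉ τ ✗.
  V = {[46=47]}: π^{-1}(V) = {46, 47} ∉ τ ✗.
  V = {[44=45], [46=47]}: π^{-1}(V) = {44, 45, 46, 47} ∈ τ ✓.
Open sets in the quotient: τ_Q = {{}, {[44=45], [46=47]}} (2 elements).


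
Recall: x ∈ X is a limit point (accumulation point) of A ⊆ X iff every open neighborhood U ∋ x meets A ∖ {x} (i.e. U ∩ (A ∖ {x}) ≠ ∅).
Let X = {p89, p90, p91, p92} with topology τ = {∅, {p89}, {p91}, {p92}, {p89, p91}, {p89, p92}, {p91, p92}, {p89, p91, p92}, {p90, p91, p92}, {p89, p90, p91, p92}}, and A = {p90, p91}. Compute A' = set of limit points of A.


A' = {p90}

For each x ∈ X, list the open sets U ∈ τ with x ∈ U, then check whether U ∩ (A ∖ {x}) ≠ ∅ for every such U.
  x = p89: open {p89} ∋ x has {p89} ∩ (A ∖ {p89}) = ∅, so x is NOT a limit point.
  x = p90: opens ∋ x are {p90, p91, p92}, {p89, p90, p91, p92}; each meets A ∖ {p90}, so x IS a limit point.
  x = p91: open {p91} ∋ x has {p91} ∩ (A ∖ {p91}) = ∅, so x is NOT a limit point.
  x = p92: open {p92} ∋ x has {p92} ∩ (A ∖ {p92}) = ∅, so x is NOT a limit point.
Collecting: A' = {p90}.


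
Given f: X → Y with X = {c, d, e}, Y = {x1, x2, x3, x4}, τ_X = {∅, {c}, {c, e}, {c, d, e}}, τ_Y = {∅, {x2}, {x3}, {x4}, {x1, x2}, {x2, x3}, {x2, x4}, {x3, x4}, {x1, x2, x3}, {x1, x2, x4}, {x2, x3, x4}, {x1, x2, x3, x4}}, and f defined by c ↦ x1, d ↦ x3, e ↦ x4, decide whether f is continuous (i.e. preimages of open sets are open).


f is NOT continuous.

Compute f^{-1}(U) for each U ∈ τ_Y:
  U = ∅: f^{-1}(U) = ∅ ∈ τ_X ✓.
  U = {x2}: f^{-1}(U) = ∅ ∈ τ_X ✓.
  U = {x3}: f^{-1}(U) = {d} ∉ τ_X ✗.
  U = {x4}: f^{-1}(U) = {e} ∉ τ_X ✗.
  U = {x1, x2}: f^{-1}(U) = {c} ∈ τ_X ✓.
  U = {x2, x3}: f^{-1}(U) = {d} ∉ τ_X ✗.
  U = {x2, x4}: f^{-1}(U) = {e} ∉ τ_X ✗.
  U = {x3, x4}: f^{-1}(U) = {d, e} ∉ τ_X ✗.
  U = {x1, x2, x3}: f^{-1}(U) = {c, d} ∉ τ_X ✗.
  U = {x1, x2, x4}: f^{-1}(U) = {c, e} ∈ τ_X ✓.
  U = {x2, x3, x4}: f^{-1}(U) = {d, e} ∉ τ_X ✗.
  U = {x1, x2, x3, x4}: f^{-1}(U) = {c, d, e} ∈ τ_X ✓.
Found U = {x3} with f^{-1}(U) = {d} not in τ_X. Therefore f is NOT continuous.


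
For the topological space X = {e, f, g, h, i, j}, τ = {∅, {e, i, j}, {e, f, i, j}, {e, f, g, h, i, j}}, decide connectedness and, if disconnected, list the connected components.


(X, τ) is connected.

Find clopen sets (U ∈ τ with X ∖ U ∈ τ):
  U = ∅, X ∖ U = {e, f, g, h, i, j} — both open, so U is clopen.
  U = {e, f, g, h, i, j}, X ∖ U = ∅ — both open, so U is clopen.
Only trivial clopens (∅ and X) exist, so (X, τ) is connected.
Compute connected components by grouping points that agree on all clopens:
  component: {e, f, g, h, i, j}


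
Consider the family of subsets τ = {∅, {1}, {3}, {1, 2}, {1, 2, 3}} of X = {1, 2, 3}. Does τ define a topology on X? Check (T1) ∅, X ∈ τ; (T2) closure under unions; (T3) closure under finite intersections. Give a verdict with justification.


τ is NOT a topology on X.

Axiom (T1): ∅ ∈ τ? Yes; X ∈ τ? Yes.
Axiom (T2/T3): check pairwise unions and intersections of members of τ.
Counterexample for (T2): {1} ∪ {3} = {1, 3} ∉ τ. Therefore τ is NOT a topology.


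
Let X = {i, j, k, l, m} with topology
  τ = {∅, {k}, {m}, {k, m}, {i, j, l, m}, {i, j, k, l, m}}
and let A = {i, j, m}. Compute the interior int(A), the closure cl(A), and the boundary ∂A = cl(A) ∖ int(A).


int(A) = {m}, cl(A) = {i, j, l, m}, ∂A = {i, j, l}.

Closed sets in (X, τ) are complements of opens:
  closed(X, τ) = {∅, {k}, {i, j, l}, {i, j, k, l}, {i, j, l, m}, {i, j, k, l, m}}.
int(A) = ⋃ {U ∈ τ : U ⊆ A}. Opens contained in A: ∅, {m}.
Taking the union of these: int(A) = {m}.
cl(A) = ⋂ {C closed : A ⊆ C}. Closed sets containing A: {i, j, l, m}, {i, j, k, l, m}.
Intersecting these: cl(A) = {i, j, l, m}.
∂A = cl(A) ∖ int(A) = {i, j, l, m} ∖ {m} = {i, j, l}.
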